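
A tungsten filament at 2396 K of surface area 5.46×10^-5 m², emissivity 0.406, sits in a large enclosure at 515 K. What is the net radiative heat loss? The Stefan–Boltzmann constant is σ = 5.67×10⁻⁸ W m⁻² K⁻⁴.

Q ≈ 41.3 W

Q = εσA(T⁴ − T_s⁴). T⁴ − T_s⁴ = (2396)⁴ − (515)⁴ = 3.30×10^13 − 7.03×10^10 = 3.29×10^13 K⁴.
Q = 0.406 × 5.67×10⁻⁸ × 5.46×10^-5 × 3.29×10^13 = 41.3 W.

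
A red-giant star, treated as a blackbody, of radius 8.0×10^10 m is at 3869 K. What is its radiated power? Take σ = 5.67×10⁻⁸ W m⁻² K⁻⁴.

A = 4πr² = 4π × (8.0×10^10)² = 8.04×10^22 m².
P = σAT⁴ = 5.67×10⁻⁸ × 8.04×10^22 × (3869)⁴ = 5.67×10⁻⁸ × 8.04×10^22 × 2.24×10^14.
P = 1.02×10^30 W.

P ≈ 1.02×10^30 W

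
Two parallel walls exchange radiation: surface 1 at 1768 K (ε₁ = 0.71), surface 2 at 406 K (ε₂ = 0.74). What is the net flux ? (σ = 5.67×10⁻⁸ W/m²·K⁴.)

q ≈ 3.14×10^5 W/m²

For two large parallel gray plates, q = σ(T₁⁴ − T₂⁴) / (1/ε₁ + 1/ε₂ − 1).
1/ε₁ + 1/ε₂ − 1 = 1/0.71 + 1/0.74 − 1 = 1.760.
T₁⁴ − T₂⁴ = 9.77×10^12 − 2.72×10^10 = 9.74×10^12 K⁴.
q = 5.67×10⁻⁸ × 9.74×10^12 / 1.760 = 3.14×10^5 W/m².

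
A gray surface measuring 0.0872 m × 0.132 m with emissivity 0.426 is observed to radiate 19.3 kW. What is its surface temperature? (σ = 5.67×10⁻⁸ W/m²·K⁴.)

T ≈ 2890 K

A = 0.0872 × 0.132 = 0.0115 m².
From P = εσAT⁴, T = (P / εσA)^(1/4) = (19300 / (0.426 × 5.67×10⁻⁸ × 0.0115))^(1/4).
T = (6.94×10^13)^(1/4) = 2890 K.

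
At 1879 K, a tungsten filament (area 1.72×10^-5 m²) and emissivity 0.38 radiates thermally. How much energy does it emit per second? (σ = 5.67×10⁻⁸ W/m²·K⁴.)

P = εσAT⁴ = 0.38 × 5.67×10⁻⁸ × 1.72×10^-5 × (1879)⁴ = 0.38 × 5.67×10⁻⁸ × 1.72×10^-5 × 1.25×10^13.
P = 4.62 W.

P ≈ 4.62 W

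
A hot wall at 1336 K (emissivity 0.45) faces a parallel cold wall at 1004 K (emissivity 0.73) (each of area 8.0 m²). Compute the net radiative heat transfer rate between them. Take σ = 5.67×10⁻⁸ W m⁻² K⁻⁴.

For two large parallel gray plates, q = σ(T₁⁴ − T₂⁴) / (1/ε₁ + 1/ε₂ − 1).
1/ε₁ + 1/ε₂ − 1 = 1/0.45 + 1/0.73 − 1 = 2.592.
T₁⁴ − T₂⁴ = 3.19×10^12 − 1.02×10^12 = 2.17×10^12 K⁴.
q = 5.67×10⁻⁸ × 2.17×10^12 / 2.592 = 47500 W/m².
Q = q·A = 47500 × 8.0 = 3.80×10^5 W.

Q ≈ 3.80×10^5 W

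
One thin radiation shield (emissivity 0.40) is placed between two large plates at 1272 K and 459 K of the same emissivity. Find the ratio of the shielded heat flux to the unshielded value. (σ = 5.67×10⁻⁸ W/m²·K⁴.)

With N identical shields there are N+1 = 2 gaps in series, each with the same radiative resistance, so the flux falls to 1/(N+1) of its unshielded value.

ratio ≈ 0.500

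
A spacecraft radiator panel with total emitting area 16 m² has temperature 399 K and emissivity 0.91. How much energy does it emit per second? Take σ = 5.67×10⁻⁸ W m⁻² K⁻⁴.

P ≈ 20900 W

Stefan–Boltzmann: P = εσAT⁴ = 0.91 × 5.67×10⁻⁸ × 16.0 × (399)⁴ = 0.91 × 5.67×10⁻⁸ × 16.0 × 2.53×10^10.
P = 20900 W.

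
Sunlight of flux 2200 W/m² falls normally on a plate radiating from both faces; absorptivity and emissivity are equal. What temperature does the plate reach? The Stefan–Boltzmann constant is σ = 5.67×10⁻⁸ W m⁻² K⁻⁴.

T ≈ 373 K

Absorbed flux αS = emitted flux 2εσT⁴ per unit area; with α = ε this gives T = (S/2σ)^(1/4).
T = (2200 / (2 × 5.67×10⁻⁸))^(1/4) = (1.94×10^10)^(1/4).
T = 373 K.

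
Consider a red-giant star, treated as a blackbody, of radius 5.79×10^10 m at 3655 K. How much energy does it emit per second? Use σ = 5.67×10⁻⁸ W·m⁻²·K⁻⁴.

A = 4πr² = 4π × (5.79×10^10)² = 4.21×10^22 m².
P = σAT⁴ = 5.67×10⁻⁸ × 4.21×10^22 × (3655)⁴ = 5.67×10⁻⁸ × 4.21×10^22 × 1.78×10^14.
P = 4.26×10^29 W.

P ≈ 4.26×10^29 W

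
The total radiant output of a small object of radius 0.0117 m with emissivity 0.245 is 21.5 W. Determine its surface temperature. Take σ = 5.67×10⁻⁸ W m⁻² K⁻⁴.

T ≈ 974 K

A = 4πr² = 4π × (0.0117)² = 1.72×10^-3 m².
From P = εσAT⁴, T = (P / εσA)^(1/4) = (21.5 / (0.245 × 5.67×10⁻⁸ × 1.72×10^-3))^(1/4).
T = (9.00×10^11)^(1/4) = 974 K.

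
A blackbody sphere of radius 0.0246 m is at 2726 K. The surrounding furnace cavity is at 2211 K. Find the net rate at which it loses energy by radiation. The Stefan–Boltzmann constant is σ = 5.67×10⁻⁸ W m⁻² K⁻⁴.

A = 4πr² = 4π × (0.0246)² = 7.60×10^-3 m².
Q = σA(T⁴ − T_s⁴). T⁴ − T_s⁴ = (2726)⁴ − (2211)⁴ = 5.52×10^13 − 2.39×10^13 = 3.13×10^13 K⁴.
Q = 5.67×10⁻⁸ × 7.60×10^-3 × 3.13×10^13 = 13500 W.

Q ≈ 13500 W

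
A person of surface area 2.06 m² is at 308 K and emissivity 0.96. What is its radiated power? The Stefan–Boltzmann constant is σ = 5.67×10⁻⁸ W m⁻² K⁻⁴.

Stefan–Boltzmann: P = εσAT⁴ = 0.96 × 5.67×10⁻⁸ × 2.06 × (308)⁴ = 0.96 × 5.67×10⁻⁸ × 2.06 × 9.00×10^9.
P = 1010 W.

P ≈ 1010 W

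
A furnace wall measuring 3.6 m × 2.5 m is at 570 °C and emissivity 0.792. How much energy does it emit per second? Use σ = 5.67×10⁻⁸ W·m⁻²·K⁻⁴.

A = 3.6 × 2.5 = 9.00 m².
570 °C = 843 K.
P = εσAT⁴ = 0.792 × 5.67×10⁻⁸ × 9.00 × (843)⁴ = 0.792 × 5.67×10⁻⁸ × 9.00 × 5.05×10^11.
P = 2.04×10^5 W.

P ≈ 2.04×10^5 W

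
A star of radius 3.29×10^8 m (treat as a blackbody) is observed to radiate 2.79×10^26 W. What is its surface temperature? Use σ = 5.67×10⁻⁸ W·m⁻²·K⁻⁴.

T ≈ 7760 K

A = 4πr² = 4π × (3.29×10^8)² = 1.36×10^18 m².
From P = σAT⁴, T = (P / σA)^(1/4) = (2.79×10^26 / (5.67×10⁻⁸ × 1.36×10^18))^(1/4).
T = (3.62×10^15)^(1/4) = 7760 K.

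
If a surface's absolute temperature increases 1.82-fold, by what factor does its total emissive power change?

P ∝ T⁴, so the power scales as (1.82)⁴ = 11.0.

factor ≈ 11.0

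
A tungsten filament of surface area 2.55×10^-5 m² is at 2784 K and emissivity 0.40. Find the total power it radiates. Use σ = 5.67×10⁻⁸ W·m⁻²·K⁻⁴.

Stefan–Boltzmann: P = εσAT⁴ = 0.40 × 5.67×10⁻⁸ × 2.55×10^-5 × (2784)⁴ = 0.40 × 5.67×10⁻⁸ × 2.55×10^-5 × 6.01×10^13.
P = 34.7 W.

P ≈ 34.7 W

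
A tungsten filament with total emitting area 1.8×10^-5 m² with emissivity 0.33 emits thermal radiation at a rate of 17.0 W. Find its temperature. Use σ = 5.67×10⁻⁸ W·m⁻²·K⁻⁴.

From P = εσAT⁴, T = (P / εσA)^(1/4) = (17.0 / (0.33 × 5.67×10⁻⁸ × 1.80×10^-5))^(1/4).
T = (5.05×10^13)^(1/4) = 2670 K.

T ≈ 2670 K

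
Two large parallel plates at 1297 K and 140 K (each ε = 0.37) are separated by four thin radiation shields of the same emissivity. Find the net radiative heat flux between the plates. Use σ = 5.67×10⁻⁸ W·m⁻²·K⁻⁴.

q ≈ 7280 W/m²

Each of the 5 gaps contributes resistance (2/ε − 1) = 2/0.37 − 1 = 4.405; total = 22.03.
q = σ(T₁⁴ − T₂⁴) / 22.03 = 5.67×10⁻⁸ × 2.83×10^12 / 22.03 = 7280 W/m².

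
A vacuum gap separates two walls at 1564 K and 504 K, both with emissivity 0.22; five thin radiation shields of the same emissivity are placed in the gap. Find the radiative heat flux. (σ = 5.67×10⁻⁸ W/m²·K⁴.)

q ≈ 6910 W/m²

Each of the 6 gaps contributes resistance (2/ε − 1) = 2/0.22 − 1 = 8.091; total = 48.55.
q = σ(T₁⁴ − T₂⁴) / 48.55 = 5.67×10⁻⁸ × 5.92×10^12 / 48.55 = 6910 W/m².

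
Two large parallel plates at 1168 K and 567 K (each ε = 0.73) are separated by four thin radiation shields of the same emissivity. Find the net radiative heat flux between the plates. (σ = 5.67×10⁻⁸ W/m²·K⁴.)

Each of the 5 gaps contributes resistance (2/ε − 1) = 2/0.73 − 1 = 1.740; total = 8.699.
q = σ(T₁⁴ − T₂⁴) / 8.699 = 5.67×10⁻⁸ × 1.76×10^12 / 8.699 = 11500 W/m².

q ≈ 11500 W/m²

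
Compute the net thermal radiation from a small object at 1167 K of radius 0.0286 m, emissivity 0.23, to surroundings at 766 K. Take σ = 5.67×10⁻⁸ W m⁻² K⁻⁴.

Q ≈ 202 W

A = 4πr² = 4π × (0.0286)² = 0.0103 m².
Q = εσA(T⁴ − T_s⁴). T⁴ − T_s⁴ = (1167)⁴ − (766)⁴ = 1.85×10^12 − 3.44×10^11 = 1.51×10^12 K⁴.
Q = 0.23 × 5.67×10⁻⁸ × 0.0103 × 1.51×10^12 = 202 W.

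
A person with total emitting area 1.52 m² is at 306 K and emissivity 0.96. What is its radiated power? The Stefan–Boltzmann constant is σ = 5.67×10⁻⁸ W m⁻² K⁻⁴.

P ≈ 725 W

P = εσAT⁴ = 0.96 × 5.67×10⁻⁸ × 1.52 × (306)⁴ = 0.96 × 5.67×10⁻⁸ × 1.52 × 8.77×10^9.
P = 725 W.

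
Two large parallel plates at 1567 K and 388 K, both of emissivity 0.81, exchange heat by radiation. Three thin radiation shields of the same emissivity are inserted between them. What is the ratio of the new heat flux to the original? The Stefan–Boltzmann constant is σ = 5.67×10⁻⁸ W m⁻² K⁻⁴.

With N identical shields there are N+1 = 4 gaps in series, each with the same radiative resistance, so the flux falls to 1/(N+1) of its unshielded value.

ratio ≈ 0.250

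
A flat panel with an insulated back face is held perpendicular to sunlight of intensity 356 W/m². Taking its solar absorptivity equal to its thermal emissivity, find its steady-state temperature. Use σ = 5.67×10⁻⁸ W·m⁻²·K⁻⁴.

Absorbed flux αS = emitted flux εσT⁴ (one radiating face); with α = ε, T = (S/σ)^(1/4).
T = (356 / 5.67×10⁻⁸)^(1/4) = (6.28×10^9)^(1/4).
T = 281 K.

T ≈ 281 K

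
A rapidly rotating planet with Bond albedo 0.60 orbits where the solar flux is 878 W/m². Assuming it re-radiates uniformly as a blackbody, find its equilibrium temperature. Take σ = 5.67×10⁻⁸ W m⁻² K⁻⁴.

T ≈ 198 K

Power absorbed = (1−a)S·πR²; power emitted = 4πR²σT⁴. Equating and cancelling πR²:
T = ((1−a)S / 4σ)^(1/4) = (351 / (4 × 5.67×10⁻⁸))^(1/4) = (1.55×10^9)^(1/4).
T = 198 K.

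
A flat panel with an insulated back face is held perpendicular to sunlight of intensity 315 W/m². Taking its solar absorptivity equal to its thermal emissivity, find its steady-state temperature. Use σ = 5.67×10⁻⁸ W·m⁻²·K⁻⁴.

Absorbed flux αS = emitted flux εσT⁴ (one radiating face); with α = ε, T = (S/σ)^(1/4).
T = (315 / 5.67×10⁻⁸)^(1/4) = (5.56×10^9)^(1/4).
T = 273 K.

T ≈ 273 K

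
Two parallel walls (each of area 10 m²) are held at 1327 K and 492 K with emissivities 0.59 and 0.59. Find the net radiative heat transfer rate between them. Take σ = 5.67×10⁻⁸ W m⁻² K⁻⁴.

Q ≈ 7.22×10^5 W

For two large parallel gray plates, q = σ(T₁⁴ − T₂⁴) / (1/ε₁ + 1/ε₂ − 1).
1/ε₁ + 1/ε₂ − 1 = 1/0.59 + 1/0.59 − 1 = 2.390.
T₁⁴ − T₂⁴ = 3.10×10^12 − 5.86×10^10 = 3.04×10^12 K⁴.
q = 5.67×10⁻⁸ × 3.04×10^12 / 2.390 = 72200 W/m².
Q = q·A = 72200 × 10 = 7.22×10^5 W.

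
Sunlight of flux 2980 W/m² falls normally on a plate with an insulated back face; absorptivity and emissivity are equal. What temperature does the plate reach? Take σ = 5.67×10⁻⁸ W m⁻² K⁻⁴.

T ≈ 479 K

Absorbed flux αS = emitted flux εσT⁴ (one radiating face); with α = ε, T = (S/σ)^(1/4).
T = (2980 / 5.67×10⁻⁸)^(1/4) = (5.26×10^10)^(1/4).
T = 479 K.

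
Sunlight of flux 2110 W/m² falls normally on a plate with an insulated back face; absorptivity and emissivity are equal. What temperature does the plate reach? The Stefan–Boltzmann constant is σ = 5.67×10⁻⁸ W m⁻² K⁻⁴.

T ≈ 439 K

Absorbed flux αS = emitted flux εσT⁴ (one radiating face); with α = ε, T = (S/σ)^(1/4).
T = (2110 / 5.67×10⁻⁸)^(1/4) = (3.72×10^10)^(1/4).
T = 439 K.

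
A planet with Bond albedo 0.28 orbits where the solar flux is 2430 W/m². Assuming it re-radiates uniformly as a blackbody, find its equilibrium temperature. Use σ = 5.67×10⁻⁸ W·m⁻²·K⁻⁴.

T ≈ 296 K

Power absorbed = (1−a)S·πR²; power emitted = 4πR²σT⁴. Equating and cancelling πR²:
T = ((1−a)S / 4σ)^(1/4) = (1750 / (4 × 5.67×10⁻⁸))^(1/4) = (7.71×10^9)^(1/4).
T = 296 K.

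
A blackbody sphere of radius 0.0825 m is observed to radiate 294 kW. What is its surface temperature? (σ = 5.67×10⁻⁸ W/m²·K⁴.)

A = 4πr² = 4π × (0.0825)² = 0.0855 m².
From P = σAT⁴, T = (P / σA)^(1/4) = (2.94×10^5 / (5.67×10⁻⁸ × 0.0855))^(1/4).
T = (6.06×10^13)^(1/4) = 2790 K.

T ≈ 2790 K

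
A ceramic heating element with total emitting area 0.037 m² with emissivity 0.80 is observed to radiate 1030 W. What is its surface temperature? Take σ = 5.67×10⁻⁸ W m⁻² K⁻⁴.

From P = εσAT⁴, T = (P / εσA)^(1/4) = (1030 / (0.80 × 5.67×10⁻⁸ × 0.0370))^(1/4).
T = (6.14×10^11)^(1/4) = 885 K.

T ≈ 885 K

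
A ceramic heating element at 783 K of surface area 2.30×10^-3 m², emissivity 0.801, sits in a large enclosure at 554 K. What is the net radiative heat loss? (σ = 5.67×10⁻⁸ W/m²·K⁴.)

Q ≈ 29.4 W

Q = εσA(T⁴ − T_s⁴). T⁴ − T_s⁴ = (783)⁴ − (554)⁴ = 3.76×10^11 − 9.42×10^10 = 2.82×10^11 K⁴.
Q = 0.801 × 5.67×10⁻⁸ × 2.30×10^-3 × 2.82×10^11 = 29.4 W.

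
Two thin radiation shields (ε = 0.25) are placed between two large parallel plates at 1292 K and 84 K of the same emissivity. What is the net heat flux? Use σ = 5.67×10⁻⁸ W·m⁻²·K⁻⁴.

Each of the 3 gaps contributes resistance (2/ε − 1) = 2/0.25 − 1 = 7.000; total = 21.00.
q = σ(T₁⁴ − T₂⁴) / 21.00 = 5.67×10⁻⁸ × 2.79×10^12 / 21.00 = 7520 W/m².

q ≈ 7520 W/m²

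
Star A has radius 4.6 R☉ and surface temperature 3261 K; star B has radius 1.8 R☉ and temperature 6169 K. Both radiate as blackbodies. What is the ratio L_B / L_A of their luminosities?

L = 4πR²σT⁴ ∝ R²T⁴, so L_B/L_A = (1.8/4.6)² × (6169/3261)⁴ = 0.153 × 12.8 = 1.96.

L_B/L_A ≈ 1.96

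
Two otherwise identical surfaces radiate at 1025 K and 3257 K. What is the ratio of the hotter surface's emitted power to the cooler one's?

ratio ≈ 102

P ∝ T⁴, so the ratio is (3257/1025)⁴ = (3.178)⁴ = 102.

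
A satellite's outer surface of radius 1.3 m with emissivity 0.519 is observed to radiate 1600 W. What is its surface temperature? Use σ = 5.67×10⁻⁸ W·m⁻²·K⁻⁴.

A = 4πr² = 4π × (1.3)² = 21.2 m².
From P = εσAT⁴, T = (P / εσA)^(1/4) = (1600 / (0.519 × 5.67×10⁻⁸ × 21.2))^(1/4).
T = (2.56×10^9)^(1/4) = 225 K.

T ≈ 225 K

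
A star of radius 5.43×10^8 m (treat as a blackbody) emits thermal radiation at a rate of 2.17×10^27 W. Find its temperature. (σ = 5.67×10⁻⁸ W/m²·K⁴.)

A = 4πr² = 4π × (5.43×10^8)² = 3.71×10^18 m².
From P = σAT⁴, T = (P / σA)^(1/4) = (2.17×10^27 / (5.67×10⁻⁸ × 3.71×10^18))^(1/4).
T = (1.03×10^16)^(1/4) = 10100 K.

T ≈ 10100 K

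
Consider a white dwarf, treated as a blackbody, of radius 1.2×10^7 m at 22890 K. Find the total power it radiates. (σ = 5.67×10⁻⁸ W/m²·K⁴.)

A = 4πr² = 4π × (1.2×10^7)² = 1.81×10^15 m².
P = σAT⁴ = 5.67×10⁻⁸ × 1.81×10^15 × (22890)⁴ = 5.67×10⁻⁸ × 1.81×10^15 × 2.75×10^17.
P = 2.82×10^25 W.

P ≈ 2.82×10^25 W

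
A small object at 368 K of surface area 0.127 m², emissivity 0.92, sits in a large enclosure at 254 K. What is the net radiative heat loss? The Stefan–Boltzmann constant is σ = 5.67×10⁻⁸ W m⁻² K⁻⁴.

Q = εσA(T⁴ − T_s⁴). T⁴ − T_s⁴ = (368)⁴ − (254)⁴ = 1.83×10^10 − 4.16×10^9 = 1.42×10^10 K⁴.
Q = 0.92 × 5.67×10⁻⁸ × 0.127 × 1.42×10^10 = 93.9 W.

Q ≈ 93.9 W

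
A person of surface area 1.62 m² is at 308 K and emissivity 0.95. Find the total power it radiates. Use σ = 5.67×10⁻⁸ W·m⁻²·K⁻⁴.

P = εσAT⁴ = 0.95 × 5.67×10⁻⁸ × 1.62 × (308)⁴ = 0.95 × 5.67×10⁻⁸ × 1.62 × 9.00×10^9.
P = 785 W.

P ≈ 785 W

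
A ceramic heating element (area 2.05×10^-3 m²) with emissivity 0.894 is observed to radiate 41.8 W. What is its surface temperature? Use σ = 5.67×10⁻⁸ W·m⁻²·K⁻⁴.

T ≈ 796 K

From P = εσAT⁴, T = (P / εσA)^(1/4) = (41.8 / (0.894 × 5.67×10⁻⁸ × 2.05×10^-3))^(1/4).
T = (4.02×10^11)^(1/4) = 796 K.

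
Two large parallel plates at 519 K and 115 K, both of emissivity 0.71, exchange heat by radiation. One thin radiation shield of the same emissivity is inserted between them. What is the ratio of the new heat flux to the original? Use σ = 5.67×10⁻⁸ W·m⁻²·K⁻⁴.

With N identical shields there are N+1 = 2 gaps in series, each with the same radiative resistance, so the flux falls to 1/(N+1) of its unshielded value.

ratio ≈ 0.500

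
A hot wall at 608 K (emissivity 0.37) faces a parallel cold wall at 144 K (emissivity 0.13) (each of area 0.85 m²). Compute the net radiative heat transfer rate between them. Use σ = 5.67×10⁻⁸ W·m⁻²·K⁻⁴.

For two large parallel gray plates, q = σ(T₁⁴ − T₂⁴) / (1/ε₁ + 1/ε₂ − 1).
1/ε₁ + 1/ε₂ − 1 = 1/0.37 + 1/0.13 − 1 = 9.395.
T₁⁴ − T₂⁴ = 1.37×10^11 − 4.30×10^8 = 1.36×10^11 K⁴.
q = 5.67×10⁻⁸ × 1.36×10^11 / 9.395 = 822 W/m².
Q = q·A = 822 × 0.85 = 699 W.

Q ≈ 699 W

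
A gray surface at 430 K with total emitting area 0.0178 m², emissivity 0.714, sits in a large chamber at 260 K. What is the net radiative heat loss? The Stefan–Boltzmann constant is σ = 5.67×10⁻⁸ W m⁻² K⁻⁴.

Q = εσA(T⁴ − T_s⁴). T⁴ − T_s⁴ = (430)⁴ − (260)⁴ = 3.42×10^10 − 4.57×10^9 = 2.96×10^10 K⁴.
Q = 0.714 × 5.67×10⁻⁸ × 0.0178 × 2.96×10^10 = 21.3 W.

Q ≈ 21.3 W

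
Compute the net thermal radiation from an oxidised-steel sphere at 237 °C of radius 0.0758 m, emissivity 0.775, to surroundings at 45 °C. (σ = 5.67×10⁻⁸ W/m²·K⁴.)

A = 4πr² = 4π × (0.0758)² = 0.0722 m².
Convert: 237 °C = 510 K; 45 °C = 318 K.
Q = εσA(T⁴ − T_s⁴). T⁴ − T_s⁴ = (510)⁴ − (318)⁴ = 6.77×10^10 − 1.02×10^10 = 5.74×10^10 K⁴.
Q = 0.775 × 5.67×10⁻⁸ × 0.0722 × 5.74×10^10 = 182 W.

Q ≈ 182 W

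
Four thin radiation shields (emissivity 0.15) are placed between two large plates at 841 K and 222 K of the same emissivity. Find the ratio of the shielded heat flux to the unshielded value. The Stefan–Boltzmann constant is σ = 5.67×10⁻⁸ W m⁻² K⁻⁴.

ratio ≈ 0.200

With N identical shields there are N+1 = 5 gaps in series, each with the same radiative resistance, so the flux falls to 1/(N+1) of its unshielded value.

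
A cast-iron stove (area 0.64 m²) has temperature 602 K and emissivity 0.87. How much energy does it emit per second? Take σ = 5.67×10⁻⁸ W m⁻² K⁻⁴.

Stefan–Boltzmann: P = εσAT⁴ = 0.87 × 5.67×10⁻⁸ × 0.640 × (602)⁴ = 0.87 × 5.67×10⁻⁸ × 0.640 × 1.31×10^11.
P = 4150 W.

P ≈ 4150 W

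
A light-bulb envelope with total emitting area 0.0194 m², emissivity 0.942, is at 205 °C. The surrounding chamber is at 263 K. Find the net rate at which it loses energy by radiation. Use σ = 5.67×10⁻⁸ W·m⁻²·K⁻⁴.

Convert: 205 °C = 478 K.
Q = εσA(T⁴ − T_s⁴). T⁴ − T_s⁴ = (478)⁴ − (263)⁴ = 5.22×10^10 − 4.78×10^9 = 4.74×10^10 K⁴.
Q = 0.942 × 5.67×10⁻⁸ × 0.0194 × 4.74×10^10 = 49.1 W.

Q ≈ 49.1 W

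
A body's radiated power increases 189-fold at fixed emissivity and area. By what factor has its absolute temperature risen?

P ∝ T⁴ ⇒ T ∝ P^(1/4), so T scales by (189)^(1/4) = 3.71.

factor ≈ 3.71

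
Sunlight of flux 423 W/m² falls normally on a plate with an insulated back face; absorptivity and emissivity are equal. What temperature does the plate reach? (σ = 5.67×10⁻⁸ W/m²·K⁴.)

T ≈ 294 K

Absorbed flux αS = emitted flux εσT⁴ (one radiating face); with α = ε, T = (S/σ)^(1/4).
T = (423 / 5.67×10⁻⁸)^(1/4) = (7.46×10^9)^(1/4).
T = 294 K.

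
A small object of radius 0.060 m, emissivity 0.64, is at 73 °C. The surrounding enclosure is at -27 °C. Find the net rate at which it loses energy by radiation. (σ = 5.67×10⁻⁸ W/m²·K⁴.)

A = 4πr² = 4π × (0.060)² = 0.0452 m².
Convert: 73 °C = 346 K; -27 °C = 246 K.
Q = εσA(T⁴ − T_s⁴). T⁴ − T_s⁴ = (346)⁴ − (246)⁴ = 1.43×10^10 − 3.66×10^9 = 1.07×10^10 K⁴.
Q = 0.64 × 5.67×10⁻⁸ × 0.0452 × 1.07×10^10 = 17.5 W.

Q ≈ 17.5 W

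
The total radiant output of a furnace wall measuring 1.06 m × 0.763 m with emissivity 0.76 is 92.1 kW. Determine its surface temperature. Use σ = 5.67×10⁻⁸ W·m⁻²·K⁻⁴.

T ≈ 1270 K

A = 1.06 × 0.763 = 0.809 m².
From P = εσAT⁴, T = (P / εσA)^(1/4) = (92100 / (0.76 × 5.67×10⁻⁸ × 0.809))^(1/4).
T = (2.64×10^12)^(1/4) = 1270 K.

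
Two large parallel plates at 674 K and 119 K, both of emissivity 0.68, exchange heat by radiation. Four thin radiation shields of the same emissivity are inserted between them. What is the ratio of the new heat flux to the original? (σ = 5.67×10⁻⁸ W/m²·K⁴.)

ratio ≈ 0.200

With N identical shields there are N+1 = 5 gaps in series, each with the same radiative resistance, so the flux falls to 1/(N+1) of its unshielded value.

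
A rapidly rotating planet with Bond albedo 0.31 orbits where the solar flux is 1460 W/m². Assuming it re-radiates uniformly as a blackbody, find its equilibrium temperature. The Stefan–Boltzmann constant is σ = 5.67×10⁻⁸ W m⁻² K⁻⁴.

T ≈ 258 K

Power absorbed = (1−a)S·πR²; power emitted = 4πR²σT⁴. Equating and cancelling πR²:
T = ((1−a)S / 4σ)^(1/4) = (1010 / (4 × 5.67×10⁻⁸))^(1/4) = (4.44×10^9)^(1/4).
T = 258 K.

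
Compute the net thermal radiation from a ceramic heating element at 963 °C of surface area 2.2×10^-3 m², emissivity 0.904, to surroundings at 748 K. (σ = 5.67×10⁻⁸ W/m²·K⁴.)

Q ≈ 228 W

Convert: 963 °C = 1236 K.
Q = εσA(T⁴ − T_s⁴). T⁴ − T_s⁴ = (1236)⁴ − (748)⁴ = 2.33×10^12 − 3.13×10^11 = 2.02×10^12 K⁴.
Q = 0.904 × 5.67×10⁻⁸ × 2.20×10^-3 × 2.02×10^12 = 228 W.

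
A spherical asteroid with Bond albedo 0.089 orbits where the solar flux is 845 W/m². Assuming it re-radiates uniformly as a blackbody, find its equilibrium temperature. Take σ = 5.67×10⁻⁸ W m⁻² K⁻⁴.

Power absorbed = (1−a)S·πR²; power emitted = 4πR²σT⁴. Equating and cancelling πR²:
T = ((1−a)S / 4σ)^(1/4) = (770 / (4 × 5.67×10⁻⁸))^(1/4) = (3.39×10^9)^(1/4).
T = 241 K.

T ≈ 241 K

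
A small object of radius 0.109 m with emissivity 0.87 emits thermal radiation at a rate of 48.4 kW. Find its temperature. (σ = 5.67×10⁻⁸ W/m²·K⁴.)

T ≈ 1600 K

A = 4πr² = 4π × (0.109)² = 0.149 m².
From P = εσAT⁴, T = (P / εσA)^(1/4) = (48400 / (0.87 × 5.67×10⁻⁸ × 0.149))^(1/4).
T = (6.57×10^12)^(1/4) = 1600 K.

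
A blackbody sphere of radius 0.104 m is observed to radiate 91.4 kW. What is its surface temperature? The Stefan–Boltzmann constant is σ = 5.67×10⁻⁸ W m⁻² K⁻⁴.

T ≈ 1860 K

A = 4πr² = 4π × (0.104)² = 0.136 m².
From P = σAT⁴, T = (P / σA)^(1/4) = (91400 / (5.67×10⁻⁸ × 0.136))^(1/4).
T = (1.19×10^13)^(1/4) = 1860 K.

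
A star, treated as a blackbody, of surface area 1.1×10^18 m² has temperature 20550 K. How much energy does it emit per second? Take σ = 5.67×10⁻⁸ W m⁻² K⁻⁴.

P = σAT⁴ = 5.67×10⁻⁸ × 1.10×10^18 × (20550)⁴ = 5.67×10⁻⁸ × 1.10×10^18 × 1.78×10^17.
P = 1.11×10^28 W.

P ≈ 1.11×10^28 W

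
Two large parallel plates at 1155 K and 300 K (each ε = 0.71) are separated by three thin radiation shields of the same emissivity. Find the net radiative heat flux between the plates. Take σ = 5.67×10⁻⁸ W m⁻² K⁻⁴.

q ≈ 13800 W/m²

Each of the 4 gaps contributes resistance (2/ε − 1) = 2/0.71 − 1 = 1.817; total = 7.268.
q = σ(T₁⁴ − T₂⁴) / 7.268 = 5.67×10⁻⁸ × 1.77×10^12 / 7.268 = 13800 W/m².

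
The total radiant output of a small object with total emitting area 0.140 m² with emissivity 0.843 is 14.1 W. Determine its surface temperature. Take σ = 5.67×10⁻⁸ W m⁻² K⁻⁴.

T ≈ 214 K

From P = εσAT⁴, T = (P / εσA)^(1/4) = (14.1 / (0.843 × 5.67×10⁻⁸ × 0.140))^(1/4).
T = (2.11×10^9)^(1/4) = 214 K.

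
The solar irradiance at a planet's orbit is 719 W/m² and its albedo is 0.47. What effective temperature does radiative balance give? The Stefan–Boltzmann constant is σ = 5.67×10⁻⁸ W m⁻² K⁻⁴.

Power absorbed = (1−a)S·πR²; power emitted = 4πR²σT⁴. Equating and cancelling πR²:
T = ((1−a)S / 4σ)^(1/4) = (381 / (4 × 5.67×10⁻⁸))^(1/4) = (1.68×10^9)^(1/4).
T = 202 K.

T ≈ 202 K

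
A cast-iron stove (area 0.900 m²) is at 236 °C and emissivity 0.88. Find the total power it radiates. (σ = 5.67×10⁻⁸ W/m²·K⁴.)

236 °C = 509 K.
P = εσAT⁴ = 0.88 × 5.67×10⁻⁸ × 0.900 × (509)⁴ = 0.88 × 5.67×10⁻⁸ × 0.900 × 6.71×10^10.
P = 3010 W.

P ≈ 3010 W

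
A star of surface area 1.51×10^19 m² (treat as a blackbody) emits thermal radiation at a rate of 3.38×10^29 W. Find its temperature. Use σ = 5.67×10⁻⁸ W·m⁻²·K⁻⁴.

T ≈ 25100 K

From P = σAT⁴, T = (P / σA)^(1/4) = (3.38×10^29 / (5.67×10⁻⁸ × 1.51×10^19))^(1/4).
T = (3.95×10^17)^(1/4) = 25100 K.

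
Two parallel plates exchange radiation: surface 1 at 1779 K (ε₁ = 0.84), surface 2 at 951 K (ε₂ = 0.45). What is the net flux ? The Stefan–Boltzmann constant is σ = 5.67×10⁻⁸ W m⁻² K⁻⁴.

For two large parallel gray plates, q = σ(T₁⁴ − T₂⁴) / (1/ε₁ + 1/ε₂ − 1).
1/ε₁ + 1/ε₂ − 1 = 1/0.84 + 1/0.45 − 1 = 2.413.
T₁⁴ − T₂⁴ = 1.00×10^13 − 8.18×10^11 = 9.20×10^12 K⁴.
q = 5.67×10⁻⁸ × 9.20×10^12 / 2.413 = 2.16×10^5 W/m².

q ≈ 2.16×10^5 W/m²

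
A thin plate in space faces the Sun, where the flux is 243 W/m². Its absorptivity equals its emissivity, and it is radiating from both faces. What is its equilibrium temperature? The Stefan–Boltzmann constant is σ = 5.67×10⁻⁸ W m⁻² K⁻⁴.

Absorbed flux αS = emitted flux 2εσT⁴ per unit area; with α = ε this gives T = (S/2σ)^(1/4).
T = (243 / (2 × 5.67×10⁻⁸))^(1/4) = (2.14×10^9)^(1/4).
T = 215 K.

T ≈ 215 K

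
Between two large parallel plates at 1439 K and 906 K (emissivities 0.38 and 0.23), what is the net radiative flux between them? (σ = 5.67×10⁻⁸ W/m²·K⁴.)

q ≈ 34300 W/m²

For two large parallel gray plates, q = σ(T₁⁴ − T₂⁴) / (1/ε₁ + 1/ε₂ − 1).
1/ε₁ + 1/ε₂ − 1 = 1/0.38 + 1/0.23 − 1 = 5.979.
T₁⁴ − T₂⁴ = 4.29×10^12 − 6.74×10^11 = 3.61×10^12 K⁴.
q = 5.67×10⁻⁸ × 3.61×10^12 / 5.979 = 34300 W/m².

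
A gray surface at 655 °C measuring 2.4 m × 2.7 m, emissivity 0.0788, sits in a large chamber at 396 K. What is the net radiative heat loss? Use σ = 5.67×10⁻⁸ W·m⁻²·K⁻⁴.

A = 2.4 × 2.7 = 6.48 m².
Convert: 655 °C = 928 K.
Q = εσA(T⁴ − T_s⁴). T⁴ − T_s⁴ = (928)⁴ − (396)⁴ = 7.42×10^11 − 2.46×10^10 = 7.17×10^11 K⁴.
Q = 0.0788 × 5.67×10⁻⁸ × 6.48 × 7.17×10^11 = 20800 W.

Q ≈ 20800 W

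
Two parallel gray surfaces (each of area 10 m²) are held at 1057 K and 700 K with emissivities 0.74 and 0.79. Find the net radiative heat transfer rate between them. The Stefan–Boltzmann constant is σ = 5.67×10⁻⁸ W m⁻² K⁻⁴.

Q ≈ 3.53×10^5 W

For two large parallel gray plates, q = σ(T₁⁴ − T₂⁴) / (1/ε₁ + 1/ε₂ − 1).
1/ε₁ + 1/ε₂ − 1 = 1/0.74 + 1/0.79 − 1 = 1.617.
T₁⁴ − T₂⁴ = 1.25×10^12 − 2.40×10^11 = 1.01×10^12 K⁴.
q = 5.67×10⁻⁸ × 1.01×10^12 / 1.617 = 35300 W/m².
Q = q·A = 35300 × 10 = 3.53×10^5 W.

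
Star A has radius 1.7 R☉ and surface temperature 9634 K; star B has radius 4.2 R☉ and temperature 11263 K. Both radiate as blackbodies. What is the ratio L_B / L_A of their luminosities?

L = 4πR²σT⁴ ∝ R²T⁴, so L_B/L_A = (4.2/1.7)² × (11263/9634)⁴ = 6.10 × 1.87 = 11.4.

L_B/L_A ≈ 11.4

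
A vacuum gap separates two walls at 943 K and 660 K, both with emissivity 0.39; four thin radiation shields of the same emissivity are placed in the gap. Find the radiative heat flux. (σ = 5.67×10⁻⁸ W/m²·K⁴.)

q ≈ 1650 W/m²

Each of the 5 gaps contributes resistance (2/ε − 1) = 2/0.39 − 1 = 4.128; total = 20.64.
q = σ(T₁⁴ − T₂⁴) / 20.64 = 5.67×10⁻⁸ × 6.01×10^11 / 20.64 = 1650 W/m².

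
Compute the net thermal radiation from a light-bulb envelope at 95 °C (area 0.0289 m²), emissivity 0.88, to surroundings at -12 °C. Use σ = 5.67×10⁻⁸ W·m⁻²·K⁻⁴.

Convert: 95 °C = 368 K; -12 °C = 261 K.
Q = εσA(T⁴ − T_s⁴). T⁴ − T_s⁴ = (368)⁴ − (261)⁴ = 1.83×10^10 − 4.64×10^9 = 1.37×10^10 K⁴.
Q = 0.88 × 5.67×10⁻⁸ × 0.0289 × 1.37×10^10 = 19.8 W.

Q ≈ 19.8 W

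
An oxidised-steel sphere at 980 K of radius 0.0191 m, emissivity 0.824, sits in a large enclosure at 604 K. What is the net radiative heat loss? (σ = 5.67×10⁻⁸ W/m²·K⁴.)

A = 4πr² = 4π × (0.0191)² = 4.58×10^-3 m².
Q = εσA(T⁴ − T_s⁴). T⁴ − T_s⁴ = (980)⁴ − (604)⁴ = 9.22×10^11 − 1.33×10^11 = 7.89×10^11 K⁴.
Q = 0.824 × 5.67×10⁻⁸ × 4.58×10^-3 × 7.89×10^11 = 169 W.

Q ≈ 169 W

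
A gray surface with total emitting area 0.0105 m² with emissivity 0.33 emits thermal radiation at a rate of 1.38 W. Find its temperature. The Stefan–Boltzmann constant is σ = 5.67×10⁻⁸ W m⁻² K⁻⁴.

T ≈ 289 K

From P = εσAT⁴, T = (P / εσA)^(1/4) = (1.38 / (0.33 × 5.67×10⁻⁸ × 0.0105))^(1/4).
T = (7.02×10^9)^(1/4) = 289 K.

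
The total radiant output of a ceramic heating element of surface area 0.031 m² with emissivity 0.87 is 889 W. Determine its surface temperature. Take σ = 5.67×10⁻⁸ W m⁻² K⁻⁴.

T ≈ 873 K

From P = εσAT⁴, T = (P / εσA)^(1/4) = (889 / (0.87 × 5.67×10⁻⁸ × 0.0310))^(1/4).
T = (5.81×10^11)^(1/4) = 873 K.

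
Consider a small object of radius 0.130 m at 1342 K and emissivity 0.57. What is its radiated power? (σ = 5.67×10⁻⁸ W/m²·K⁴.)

P ≈ 22300 W

A = 4πr² = 4π × (0.130)² = 0.212 m².
Stefan–Boltzmann: P = εσAT⁴ = 0.57 × 5.67×10⁻⁸ × 0.212 × (1342)⁴ = 0.57 × 5.67×10⁻⁸ × 0.212 × 3.24×10^12.
P = 22300 W.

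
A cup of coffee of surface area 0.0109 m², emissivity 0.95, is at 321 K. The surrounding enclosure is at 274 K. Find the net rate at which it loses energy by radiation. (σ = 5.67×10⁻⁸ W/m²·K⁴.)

Q = εσA(T⁴ − T_s⁴). T⁴ − T_s⁴ = (321)⁴ − (274)⁴ = 1.06×10^10 − 5.64×10^9 = 4.98×10^9 K⁴.
Q = 0.95 × 5.67×10⁻⁸ × 0.0109 × 4.98×10^9 = 2.92 W.

Q ≈ 2.92 W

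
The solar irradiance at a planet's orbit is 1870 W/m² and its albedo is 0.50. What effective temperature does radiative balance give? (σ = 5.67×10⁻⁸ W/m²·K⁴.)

Power absorbed = (1−a)S·πR²; power emitted = 4πR²σT⁴. Equating and cancelling πR²:
T = ((1−a)S / 4σ)^(1/4) = (935 / (4 × 5.67×10⁻⁸))^(1/4) = (4.12×10^9)^(1/4).
T = 253 K.

T ≈ 253 K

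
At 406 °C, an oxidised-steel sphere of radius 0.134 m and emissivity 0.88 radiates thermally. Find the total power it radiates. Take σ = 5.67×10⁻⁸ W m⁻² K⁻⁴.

A = 4πr² = 4π × (0.134)² = 0.226 m².
406 °C = 679 K.
P = εσAT⁴ = 0.88 × 5.67×10⁻⁸ × 0.226 × (679)⁴ = 0.88 × 5.67×10⁻⁸ × 0.226 × 2.13×10^11.
P = 2390 W.

P ≈ 2390 W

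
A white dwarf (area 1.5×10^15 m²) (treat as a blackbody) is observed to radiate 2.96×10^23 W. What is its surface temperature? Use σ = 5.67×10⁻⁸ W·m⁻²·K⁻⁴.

T ≈ 7680 K

From P = σAT⁴, T = (P / σA)^(1/4) = (2.96×10^23 / (5.67×10⁻⁸ × 1.50×10^15))^(1/4).
T = (3.48×10^15)^(1/4) = 7680 K.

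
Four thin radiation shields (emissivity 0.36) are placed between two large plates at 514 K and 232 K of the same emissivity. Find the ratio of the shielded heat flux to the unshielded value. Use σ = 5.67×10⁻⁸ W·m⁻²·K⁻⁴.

With N identical shields there are N+1 = 5 gaps in series, each with the same radiative resistance, so the flux falls to 1/(N+1) of its unshielded value.

ratio ≈ 0.200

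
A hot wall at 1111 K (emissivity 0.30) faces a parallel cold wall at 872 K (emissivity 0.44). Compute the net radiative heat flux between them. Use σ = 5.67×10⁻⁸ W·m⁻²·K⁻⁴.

q ≈ 11600 W/m²

For two large parallel gray plates, q = σ(T₁⁴ − T₂⁴) / (1/ε₁ + 1/ε₂ − 1).
1/ε₁ + 1/ε₂ − 1 = 1/0.30 + 1/0.44 − 1 = 4.606.
T₁⁴ − T₂⁴ = 1.52×10^12 − 5.78×10^11 = 9.45×10^11 K⁴.
q = 5.67×10⁻⁸ × 9.45×10^11 / 4.606 = 11600 W/m².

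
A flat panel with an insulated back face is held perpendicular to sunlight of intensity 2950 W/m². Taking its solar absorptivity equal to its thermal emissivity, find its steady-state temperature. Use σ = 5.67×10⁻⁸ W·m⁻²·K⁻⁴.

T ≈ 478 K

Absorbed flux αS = emitted flux εσT⁴ (one radiating face); with α = ε, T = (S/σ)^(1/4).
T = (2950 / 5.67×10⁻⁸)^(1/4) = (5.20×10^10)^(1/4).
T = 478 K.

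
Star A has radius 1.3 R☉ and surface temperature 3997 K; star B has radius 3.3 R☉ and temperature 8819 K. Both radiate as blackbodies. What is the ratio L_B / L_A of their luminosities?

L = 4πR²σT⁴ ∝ R²T⁴, so L_B/L_A = (3.3/1.3)² × (8819/3997)⁴ = 6.44 × 23.7 = 153.

L_B/L_A ≈ 153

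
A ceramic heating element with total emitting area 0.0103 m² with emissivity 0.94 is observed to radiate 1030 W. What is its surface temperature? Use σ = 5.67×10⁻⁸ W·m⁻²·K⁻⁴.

T ≈ 1170 K

From P = εσAT⁴, T = (P / εσA)^(1/4) = (1030 / (0.94 × 5.67×10⁻⁸ × 0.0103))^(1/4).
T = (1.88×10^12)^(1/4) = 1170 K.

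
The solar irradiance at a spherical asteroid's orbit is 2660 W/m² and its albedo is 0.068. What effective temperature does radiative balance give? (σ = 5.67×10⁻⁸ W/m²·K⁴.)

T ≈ 323 K

Power absorbed = (1−a)S·πR²; power emitted = 4πR²σT⁴. Equating and cancelling πR²:
T = ((1−a)S / 4σ)^(1/4) = (2480 / (4 × 5.67×10⁻⁸))^(1/4) = (1.09×10^10)^(1/4).
T = 323 K.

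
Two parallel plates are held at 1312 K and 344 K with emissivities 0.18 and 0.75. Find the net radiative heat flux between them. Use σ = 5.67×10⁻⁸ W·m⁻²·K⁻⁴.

q ≈ 28400 W/m²

For two large parallel gray plates, q = σ(T₁⁴ − T₂⁴) / (1/ε₁ + 1/ε₂ − 1).
1/ε₁ + 1/ε₂ − 1 = 1/0.18 + 1/0.75 − 1 = 5.889.
T₁⁴ − T₂⁴ = 2.96×10^12 − 1.40×10^10 = 2.95×10^12 K⁴.
q = 5.67×10⁻⁸ × 2.95×10^12 / 5.889 = 28400 W/m².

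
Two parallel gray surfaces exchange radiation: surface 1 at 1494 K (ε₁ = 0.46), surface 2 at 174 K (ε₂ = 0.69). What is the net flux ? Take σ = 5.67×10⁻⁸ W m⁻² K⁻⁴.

q ≈ 1.08×10^5 W/m²

For two large parallel gray plates, q = σ(T₁⁴ − T₂⁴) / (1/ε₁ + 1/ε₂ − 1).
1/ε₁ + 1/ε₂ − 1 = 1/0.46 + 1/0.69 − 1 = 2.623.
T₁⁴ − T₂⁴ = 4.98×10^12 − 9.17×10^8 = 4.98×10^12 K⁴.
q = 5.67×10⁻⁸ × 4.98×10^12 / 2.623 = 1.08×10^5 W/m².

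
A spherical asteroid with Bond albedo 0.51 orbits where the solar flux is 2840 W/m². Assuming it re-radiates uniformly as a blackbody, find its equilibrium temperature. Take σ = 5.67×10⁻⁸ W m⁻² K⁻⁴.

Power absorbed = (1−a)S·πR²; power emitted = 4πR²σT⁴. Equating and cancelling πR²:
T = ((1−a)S / 4σ)^(1/4) = (1390 / (4 × 5.67×10⁻⁸))^(1/4) = (6.14×10^9)^(1/4).
T = 280 K.

T ≈ 280 K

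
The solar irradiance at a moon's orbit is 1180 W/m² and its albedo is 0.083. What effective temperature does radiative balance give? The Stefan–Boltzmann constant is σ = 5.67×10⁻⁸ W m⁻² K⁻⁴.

Power absorbed = (1−a)S·πR²; power emitted = 4πR²σT⁴. Equating and cancelling πR²:
T = ((1−a)S / 4σ)^(1/4) = (1080 / (4 × 5.67×10⁻⁸))^(1/4) = (4.77×10^9)^(1/4).
T = 263 K.

T ≈ 263 K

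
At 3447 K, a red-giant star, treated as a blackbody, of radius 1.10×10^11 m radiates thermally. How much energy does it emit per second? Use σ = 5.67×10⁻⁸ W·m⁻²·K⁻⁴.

P ≈ 1.22×10^30 W

A = 4πr² = 4π × (1.10×10^11)² = 1.52×10^23 m².
P = σAT⁴ = 5.67×10⁻⁸ × 1.52×10^23 × (3447)⁴ = 5.67×10⁻⁸ × 1.52×10^23 × 1.41×10^14.
P = 1.22×10^30 W.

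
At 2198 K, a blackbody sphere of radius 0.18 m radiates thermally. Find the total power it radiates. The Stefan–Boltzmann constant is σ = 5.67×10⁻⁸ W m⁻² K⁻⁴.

P ≈ 5.39×10^5 W

A = 4πr² = 4π × (0.18)² = 0.407 m².
P = σAT⁴ = 5.67×10⁻⁸ × 0.407 × (2198)⁴ = 5.67×10⁻⁸ × 0.407 × 2.33×10^13.
P = 5.39×10^5 W.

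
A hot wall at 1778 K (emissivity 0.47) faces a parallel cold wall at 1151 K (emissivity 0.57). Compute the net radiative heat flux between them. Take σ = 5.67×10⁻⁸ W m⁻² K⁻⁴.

For two large parallel gray plates, q = σ(T₁⁴ − T₂⁴) / (1/ε₁ + 1/ε₂ − 1).
1/ε₁ + 1/ε₂ − 1 = 1/0.47 + 1/0.57 − 1 = 2.882.
T₁⁴ − T₂⁴ = 9.99×10^12 − 1.76×10^12 = 8.24×10^12 K⁴.
q = 5.67×10⁻⁸ × 8.24×10^12 / 2.882 = 1.62×10^5 W/m².

q ≈ 1.62×10^5 W/m²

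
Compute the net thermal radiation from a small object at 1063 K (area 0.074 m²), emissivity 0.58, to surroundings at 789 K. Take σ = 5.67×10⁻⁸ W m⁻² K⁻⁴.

Q = εσA(T⁴ − T_s⁴). T⁴ − T_s⁴ = (1063)⁴ − (789)⁴ = 1.28×10^12 − 3.88×10^11 = 8.89×10^11 K⁴.
Q = 0.58 × 5.67×10⁻⁸ × 0.0740 × 8.89×10^11 = 2160 W.

Q ≈ 2160 W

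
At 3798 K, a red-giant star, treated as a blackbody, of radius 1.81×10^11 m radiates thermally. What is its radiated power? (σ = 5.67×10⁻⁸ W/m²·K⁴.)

P ≈ 4.86×10^30 W

A = 4πr² = 4π × (1.81×10^11)² = 4.12×10^23 m².
P = σAT⁴ = 5.67×10⁻⁸ × 4.12×10^23 × (3798)⁴ = 5.67×10⁻⁸ × 4.12×10^23 × 2.08×10^14.
P = 4.86×10^30 W.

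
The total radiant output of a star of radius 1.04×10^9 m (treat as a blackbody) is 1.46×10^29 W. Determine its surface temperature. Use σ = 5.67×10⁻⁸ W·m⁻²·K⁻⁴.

A = 4πr² = 4π × (1.04×10^9)² = 1.36×10^19 m².
From P = σAT⁴, T = (P / σA)^(1/4) = (1.46×10^29 / (5.67×10⁻⁸ × 1.36×10^19))^(1/4).
T = (1.89×10^17)^(1/4) = 20900 K.

T ≈ 20900 K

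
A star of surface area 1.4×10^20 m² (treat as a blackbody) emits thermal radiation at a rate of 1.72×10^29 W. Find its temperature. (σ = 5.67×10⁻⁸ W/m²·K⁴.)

T ≈ 12100 K

From P = σAT⁴, T = (P / σA)^(1/4) = (1.72×10^29 / (5.67×10⁻⁸ × 1.40×10^20))^(1/4).
T = (2.17×10^16)^(1/4) = 12100 K.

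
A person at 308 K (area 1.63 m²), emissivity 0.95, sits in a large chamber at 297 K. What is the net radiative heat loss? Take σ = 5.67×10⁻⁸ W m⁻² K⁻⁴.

Q ≈ 107 W

Q = εσA(T⁴ − T_s⁴). T⁴ − T_s⁴ = (308)⁴ − (297)⁴ = 9.00×10^9 − 7.78×10^9 = 1.22×10^9 K⁴.
Q = 0.95 × 5.67×10⁻⁸ × 1.63 × 1.22×10^9 = 107 W.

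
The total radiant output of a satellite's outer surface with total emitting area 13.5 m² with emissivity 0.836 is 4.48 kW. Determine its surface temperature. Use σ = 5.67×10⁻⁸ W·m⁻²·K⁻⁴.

T ≈ 289 K

From P = εσAT⁴, T = (P / εσA)^(1/4) = (4480 / (0.836 × 5.67×10⁻⁸ × 13.5))^(1/4).
T = (7.00×10^9)^(1/4) = 289 K.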